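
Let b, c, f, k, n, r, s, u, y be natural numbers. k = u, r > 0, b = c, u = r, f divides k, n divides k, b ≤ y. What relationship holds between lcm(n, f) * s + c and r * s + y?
lcm(n, f) * s + c ≤ r * s + y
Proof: Since k = u and u = r, k = r. n divides k and f divides k, therefore lcm(n, f) divides k. k = r, so lcm(n, f) divides r. r > 0, so lcm(n, f) ≤ r. By multiplying by a non-negative, lcm(n, f) * s ≤ r * s. b = c and b ≤ y, therefore c ≤ y. lcm(n, f) * s ≤ r * s, so lcm(n, f) * s + c ≤ r * s + y.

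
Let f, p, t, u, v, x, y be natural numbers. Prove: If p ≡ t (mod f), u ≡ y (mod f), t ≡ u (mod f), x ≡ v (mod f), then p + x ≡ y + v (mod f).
p ≡ t (mod f) and t ≡ u (mod f), therefore p ≡ u (mod f). From u ≡ y (mod f), p ≡ y (mod f). x ≡ v (mod f), so p + x ≡ y + v (mod f).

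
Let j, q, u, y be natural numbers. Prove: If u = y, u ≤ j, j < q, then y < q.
Because u ≤ j and j < q, u < q. u = y, so y < q.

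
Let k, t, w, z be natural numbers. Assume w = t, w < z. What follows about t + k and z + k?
t + k < z + k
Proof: From w = t and w < z, t < z. Then t + k < z + k.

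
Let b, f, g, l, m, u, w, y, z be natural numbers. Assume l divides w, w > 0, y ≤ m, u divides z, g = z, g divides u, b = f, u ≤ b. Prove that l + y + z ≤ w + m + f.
l divides w and w > 0, hence l ≤ w. Since y ≤ m, l + y ≤ w + m. Because g = z and g divides u, z divides u. u divides z, so u = z. b = f and u ≤ b, hence u ≤ f. u = z, so z ≤ f. l + y ≤ w + m, so l + y + z ≤ w + m + f.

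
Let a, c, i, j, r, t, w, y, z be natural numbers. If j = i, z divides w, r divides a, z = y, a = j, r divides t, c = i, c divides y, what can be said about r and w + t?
r divides w + t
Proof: From a = j and j = i, a = i. r divides a, so r divides i. Since z = y and z divides w, y divides w. c divides y, so c divides w. Since c = i, i divides w. r divides i, so r divides w. r divides t, so r divides w + t.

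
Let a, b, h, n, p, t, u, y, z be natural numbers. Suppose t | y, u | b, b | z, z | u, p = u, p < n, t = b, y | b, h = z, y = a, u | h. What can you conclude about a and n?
a < n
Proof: From h = z and u | h, u | z. z | u, so z = u. b | z, so b | u. Since u | b, u = b. t = b and t | y, thus b | y. Because y | b, b = y. u = b, so u = y. Since y = a, u = a. Because p = u and p < n, u < n. u = a, so a < n.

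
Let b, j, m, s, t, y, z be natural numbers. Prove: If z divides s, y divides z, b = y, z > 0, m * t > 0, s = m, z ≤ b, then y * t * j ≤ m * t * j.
b = y and z ≤ b, thus z ≤ y. Since y divides z and z > 0, y ≤ z. z ≤ y, so z = y. s = m and z divides s, so z divides m. z = y, so y divides m. Then y * t divides m * t. Since m * t > 0, y * t ≤ m * t. By multiplying by a non-negative, y * t * j ≤ m * t * j.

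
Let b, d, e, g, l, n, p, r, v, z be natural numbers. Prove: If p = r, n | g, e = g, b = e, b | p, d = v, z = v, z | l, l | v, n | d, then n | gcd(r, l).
b = e and b | p, so e | p. e = g, so g | p. n | g, so n | p. Because p = r, n | r. z = v and z | l, therefore v | l. Since l | v, v = l. Since d = v, d = l. From n | d, n | l. Since n | r, n | gcd(r, l).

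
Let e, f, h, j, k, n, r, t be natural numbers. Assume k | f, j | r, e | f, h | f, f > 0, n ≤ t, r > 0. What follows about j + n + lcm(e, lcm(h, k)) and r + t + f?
j + n + lcm(e, lcm(h, k)) ≤ r + t + f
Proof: Since j | r and r > 0, j ≤ r. Because h | f and k | f, lcm(h, k) | f. Because e | f, lcm(e, lcm(h, k)) | f. Since f > 0, lcm(e, lcm(h, k)) ≤ f. n ≤ t, so n + lcm(e, lcm(h, k)) ≤ t + f. Because j ≤ r, j + n + lcm(e, lcm(h, k)) ≤ r + t + f.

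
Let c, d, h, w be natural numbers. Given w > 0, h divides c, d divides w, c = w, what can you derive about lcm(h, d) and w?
lcm(h, d) ≤ w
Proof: Since c = w and h divides c, h divides w. d divides w, so lcm(h, d) divides w. Since w > 0, lcm(h, d) ≤ w.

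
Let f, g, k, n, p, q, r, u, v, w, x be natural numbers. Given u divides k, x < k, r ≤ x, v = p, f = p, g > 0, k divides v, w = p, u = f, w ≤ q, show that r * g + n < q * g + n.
r ≤ x and x < k, thus r < k. u = f and u divides k, thus f divides k. f = p, so p divides k. v = p and k divides v, hence k divides p. p divides k, so p = k. w = p, so w = k. From w ≤ q, k ≤ q. Since r < k, r < q. Combining with g > 0, by multiplying by a positive, r * g < q * g. Then r * g + n < q * g + n.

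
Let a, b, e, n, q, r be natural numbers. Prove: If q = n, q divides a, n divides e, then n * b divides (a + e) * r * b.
Because q = n and q divides a, n divides a. Since n divides e, n divides a + e. Then n divides (a + e) * r. Then n * b divides (a + e) * r * b.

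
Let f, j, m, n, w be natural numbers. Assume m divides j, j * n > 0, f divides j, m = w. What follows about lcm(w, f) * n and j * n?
lcm(w, f) * n ≤ j * n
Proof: m = w and m divides j, so w divides j. f divides j, so lcm(w, f) divides j. Then lcm(w, f) * n divides j * n. j * n > 0, so lcm(w, f) * n ≤ j * n.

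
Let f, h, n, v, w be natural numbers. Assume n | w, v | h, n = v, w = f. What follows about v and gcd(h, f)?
v | gcd(h, f)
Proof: From w = f and n | w, n | f. Since n = v, v | f. Since v | h, v | gcd(h, f).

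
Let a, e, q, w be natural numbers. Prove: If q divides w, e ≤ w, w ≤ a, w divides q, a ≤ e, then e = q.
w ≤ a and a ≤ e, thus w ≤ e. e ≤ w, so e = w. Because w divides q and q divides w, w = q. e = w, so e = q.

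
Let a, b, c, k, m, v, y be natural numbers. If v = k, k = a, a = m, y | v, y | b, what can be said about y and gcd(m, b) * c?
y | gcd(m, b) * c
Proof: Because v = k and k = a, v = a. a = m, so v = m. From y | v, y | m. Since y | b, y | gcd(m, b). Then y | gcd(m, b) * c.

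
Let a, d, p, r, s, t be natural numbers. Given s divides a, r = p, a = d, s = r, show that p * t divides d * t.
s = r and r = p, thus s = p. a = d and s divides a, hence s divides d. s = p, so p divides d. Then p * t divides d * t.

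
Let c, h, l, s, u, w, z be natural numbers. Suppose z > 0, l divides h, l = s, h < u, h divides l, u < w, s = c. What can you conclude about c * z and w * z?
c * z < w * z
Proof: Because h divides l and l divides h, h = l. l = s and s = c, therefore l = c. Since h = l, h = c. h < u, so c < u. From u < w, c < w. Since z > 0, by multiplying by a positive, c * z < w * z.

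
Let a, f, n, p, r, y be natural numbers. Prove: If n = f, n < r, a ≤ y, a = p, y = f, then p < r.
y = f and a ≤ y, therefore a ≤ f. Because a = p, p ≤ f. Because n = f and n < r, f < r. Since p ≤ f, p < r.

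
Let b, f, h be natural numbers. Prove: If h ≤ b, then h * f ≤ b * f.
h ≤ b. By multiplying by a non-negative, h * f ≤ b * f.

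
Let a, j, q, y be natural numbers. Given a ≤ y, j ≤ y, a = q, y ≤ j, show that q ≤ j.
Since y ≤ j and j ≤ y, y = j. a ≤ y, so a ≤ j. Since a = q, q ≤ j.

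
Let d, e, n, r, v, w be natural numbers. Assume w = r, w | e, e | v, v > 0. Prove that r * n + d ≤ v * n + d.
w | e and e | v, thus w | v. Since v > 0, w ≤ v. w = r, so r ≤ v. Then r * n ≤ v * n. Then r * n + d ≤ v * n + d.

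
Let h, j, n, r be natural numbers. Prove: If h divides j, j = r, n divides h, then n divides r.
n divides h and h divides j, thus n divides j. j = r, so n divides r.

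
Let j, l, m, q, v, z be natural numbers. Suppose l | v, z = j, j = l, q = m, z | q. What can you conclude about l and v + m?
l | v + m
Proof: z = j and j = l, therefore z = l. Because q = m and z | q, z | m. Because z = l, l | m. From l | v, l | v + m.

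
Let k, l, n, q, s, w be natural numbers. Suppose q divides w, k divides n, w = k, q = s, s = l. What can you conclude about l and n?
l divides n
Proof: q = s and q divides w, therefore s divides w. Since w = k, s divides k. s = l, so l divides k. k divides n, so l divides n.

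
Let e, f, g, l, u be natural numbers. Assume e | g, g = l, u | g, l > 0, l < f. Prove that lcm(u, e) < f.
u | g and e | g, so lcm(u, e) | g. g = l, so lcm(u, e) | l. Since l > 0, lcm(u, e) ≤ l. Since l < f, lcm(u, e) < f.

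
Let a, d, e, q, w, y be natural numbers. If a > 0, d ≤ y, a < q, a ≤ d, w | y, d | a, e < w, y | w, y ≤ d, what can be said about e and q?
e < q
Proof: From d | a and a > 0, d ≤ a. a ≤ d, so d = a. w | y and y | w, so w = y. y ≤ d and d ≤ y, thus y = d. Since w = y, w = d. Because e < w, e < d. From d = a, e < a. Because a < q, e < q.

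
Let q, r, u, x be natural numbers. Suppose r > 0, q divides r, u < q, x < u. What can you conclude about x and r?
x < r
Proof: x < u and u < q, hence x < q. Because q divides r and r > 0, q ≤ r. Since x < q, x < r.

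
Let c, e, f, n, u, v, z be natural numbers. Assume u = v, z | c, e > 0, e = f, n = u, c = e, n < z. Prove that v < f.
n = u and n < z, thus u < z. From c = e and z | c, z | e. Since e > 0, z ≤ e. Since e = f, z ≤ f. Since u < z, u < f. Since u = v, v < f.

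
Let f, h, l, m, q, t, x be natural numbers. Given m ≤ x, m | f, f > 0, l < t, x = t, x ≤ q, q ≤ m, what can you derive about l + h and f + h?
l + h < f + h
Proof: x ≤ q and q ≤ m, hence x ≤ m. m ≤ x, so m = x. Since x = t, m = t. From m | f, t | f. From f > 0, t ≤ f. Because l < t, l < f. Then l + h < f + h.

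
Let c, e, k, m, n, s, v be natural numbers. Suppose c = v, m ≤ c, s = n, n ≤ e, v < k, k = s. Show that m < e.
From c = v and m ≤ c, m ≤ v. k = s and s = n, therefore k = n. v < k, so v < n. m ≤ v, so m < n. n ≤ e, so m < e.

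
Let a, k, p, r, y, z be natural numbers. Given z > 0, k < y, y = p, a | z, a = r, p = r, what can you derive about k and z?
k < z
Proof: y = p and p = r, thus y = r. k < y, so k < r. Since a = r and a | z, r | z. Since z > 0, r ≤ z. k < r, so k < z.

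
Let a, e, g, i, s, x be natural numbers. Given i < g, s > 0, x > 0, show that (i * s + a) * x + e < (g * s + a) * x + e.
Because i < g and s > 0, by multiplying by a positive, i * s < g * s. Then i * s + a < g * s + a. From x > 0, by multiplying by a positive, (i * s + a) * x < (g * s + a) * x. Then (i * s + a) * x + e < (g * s + a) * x + e.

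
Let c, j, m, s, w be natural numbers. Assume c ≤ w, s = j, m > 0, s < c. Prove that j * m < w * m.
From s < c and c ≤ w, s < w. s = j, so j < w. From m > 0, by multiplying by a positive, j * m < w * m.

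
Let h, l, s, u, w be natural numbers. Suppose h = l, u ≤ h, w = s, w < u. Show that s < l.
Because w < u and u ≤ h, w < h. w = s, so s < h. Since h = l, s < l.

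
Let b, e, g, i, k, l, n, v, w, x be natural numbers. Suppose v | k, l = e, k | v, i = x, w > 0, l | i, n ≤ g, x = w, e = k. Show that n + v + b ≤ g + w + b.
k | v and v | k, hence k = v. i = x and x = w, so i = w. Because l = e and l | i, e | i. i = w, so e | w. Because e = k, k | w. Since k = v, v | w. Since w > 0, v ≤ w. Then v + b ≤ w + b. n ≤ g, so n + v + b ≤ g + w + b.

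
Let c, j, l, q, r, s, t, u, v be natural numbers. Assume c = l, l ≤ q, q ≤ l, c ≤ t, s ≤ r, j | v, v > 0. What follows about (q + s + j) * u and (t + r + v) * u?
(q + s + j) * u ≤ (t + r + v) * u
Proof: l ≤ q and q ≤ l, thus l = q. Since c = l, c = q. Since c ≤ t, q ≤ t. Because j | v and v > 0, j ≤ v. Since s ≤ r, s + j ≤ r + v. q ≤ t, so q + s + j ≤ t + r + v. Then (q + s + j) * u ≤ (t + r + v) * u.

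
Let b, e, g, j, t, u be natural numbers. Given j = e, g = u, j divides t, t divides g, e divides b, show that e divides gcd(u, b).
j = e and j divides t, thus e divides t. t divides g, so e divides g. g = u, so e divides u. Since e divides b, e divides gcd(u, b).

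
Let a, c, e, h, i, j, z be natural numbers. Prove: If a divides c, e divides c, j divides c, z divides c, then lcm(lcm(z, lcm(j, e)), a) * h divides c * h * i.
j divides c and e divides c, thus lcm(j, e) divides c. Since z divides c, lcm(z, lcm(j, e)) divides c. Since a divides c, lcm(lcm(z, lcm(j, e)), a) divides c. Then lcm(lcm(z, lcm(j, e)), a) * h divides c * h. Then lcm(lcm(z, lcm(j, e)), a) * h divides c * h * i.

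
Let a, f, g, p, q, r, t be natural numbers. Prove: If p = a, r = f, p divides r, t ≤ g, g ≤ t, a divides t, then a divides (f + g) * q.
From r = f and p divides r, p divides f. Since p = a, a divides f. t ≤ g and g ≤ t, so t = g. Since a divides t, a divides g. a divides f, so a divides f + g. Then a divides (f + g) * q.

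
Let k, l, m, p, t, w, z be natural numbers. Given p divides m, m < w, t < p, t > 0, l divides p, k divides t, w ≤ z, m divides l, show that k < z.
Because k divides t and t > 0, k ≤ t. m divides l and l divides p, thus m divides p. p divides m, so m = p. From m < w and w ≤ z, m < z. Since m = p, p < z. Since t < p, t < z. Since k ≤ t, k < z.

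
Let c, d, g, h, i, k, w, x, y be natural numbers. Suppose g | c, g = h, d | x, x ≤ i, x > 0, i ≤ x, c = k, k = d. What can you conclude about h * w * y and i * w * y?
h * w * y ≤ i * w * y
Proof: x ≤ i and i ≤ x, thus x = i. From c = k and k = d, c = d. Since g | c, g | d. g = h, so h | d. Since d | x, h | x. Because x > 0, h ≤ x. x = i, so h ≤ i. Then h * w ≤ i * w. Then h * w * y ≤ i * w * y.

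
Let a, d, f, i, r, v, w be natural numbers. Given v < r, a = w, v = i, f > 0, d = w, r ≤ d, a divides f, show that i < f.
v < r and r ≤ d, therefore v < d. Since v = i, i < d. d = w, so i < w. From a = w and a divides f, w divides f. Since f > 0, w ≤ f. Because i < w, i < f.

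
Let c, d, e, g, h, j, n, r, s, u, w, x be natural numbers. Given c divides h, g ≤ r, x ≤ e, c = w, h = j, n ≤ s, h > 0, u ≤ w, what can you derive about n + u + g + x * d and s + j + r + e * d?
n + u + g + x * d ≤ s + j + r + e * d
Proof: Because c = w and c divides h, w divides h. Since h > 0, w ≤ h. h = j, so w ≤ j. u ≤ w, so u ≤ j. Since n ≤ s, n + u ≤ s + j. Since x ≤ e, by multiplying by a non-negative, x * d ≤ e * d. From g ≤ r, g + x * d ≤ r + e * d. n + u ≤ s + j, so n + u + g + x * d ≤ s + j + r + e * d.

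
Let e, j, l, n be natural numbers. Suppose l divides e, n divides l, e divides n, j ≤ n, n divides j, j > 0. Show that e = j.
n divides l and l divides e, therefore n divides e. Since e divides n, e = n. n divides j and j > 0, so n ≤ j. Since j ≤ n, n = j. e = n, so e = j.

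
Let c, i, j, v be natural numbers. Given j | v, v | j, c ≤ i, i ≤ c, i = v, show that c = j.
c ≤ i and i ≤ c, hence c = i. i = v, so c = v. Because v | j and j | v, v = j. From c = v, c = j.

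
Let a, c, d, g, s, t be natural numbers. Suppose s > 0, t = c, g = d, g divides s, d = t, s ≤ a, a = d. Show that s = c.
a = d and s ≤ a, so s ≤ d. g = d and g divides s, so d divides s. s > 0, so d ≤ s. s ≤ d, so s = d. Since d = t, s = t. t = c, so s = c.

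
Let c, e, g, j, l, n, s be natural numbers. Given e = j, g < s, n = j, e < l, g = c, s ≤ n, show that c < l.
Since n = j and s ≤ n, s ≤ j. e = j and e < l, so j < l. s ≤ j, so s < l. g < s, so g < l. Since g = c, c < l.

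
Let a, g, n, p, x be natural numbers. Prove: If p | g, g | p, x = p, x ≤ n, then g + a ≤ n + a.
Since p | g and g | p, p = g. x = p, so x = g. Because x ≤ n, g ≤ n. Then g + a ≤ n + a.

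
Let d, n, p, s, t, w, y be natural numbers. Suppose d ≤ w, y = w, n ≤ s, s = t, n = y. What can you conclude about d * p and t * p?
d * p ≤ t * p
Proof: Since n = y and y = w, n = w. s = t and n ≤ s, so n ≤ t. Because n = w, w ≤ t. Since d ≤ w, d ≤ t. Then d * p ≤ t * p.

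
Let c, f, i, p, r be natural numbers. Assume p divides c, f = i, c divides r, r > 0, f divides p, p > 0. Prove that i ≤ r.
f divides p and p > 0, thus f ≤ p. Since f = i, i ≤ p. p divides c and c divides r, therefore p divides r. r > 0, so p ≤ r. i ≤ p, so i ≤ r.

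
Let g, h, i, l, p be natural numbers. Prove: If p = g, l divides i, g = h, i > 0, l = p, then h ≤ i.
p = g and g = h, thus p = h. l = p and l divides i, thus p divides i. Since i > 0, p ≤ i. Since p = h, h ≤ i.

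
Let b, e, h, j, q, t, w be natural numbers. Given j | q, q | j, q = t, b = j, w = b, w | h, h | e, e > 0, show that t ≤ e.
From j | q and q | j, j = q. Since q = t, j = t. From w | h and h | e, w | e. w = b, so b | e. b = j, so j | e. e > 0, so j ≤ e. j = t, so t ≤ e.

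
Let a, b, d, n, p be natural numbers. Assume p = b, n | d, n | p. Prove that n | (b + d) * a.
From p = b and n | p, n | b. n | d, so n | b + d. Then n | (b + d) * a.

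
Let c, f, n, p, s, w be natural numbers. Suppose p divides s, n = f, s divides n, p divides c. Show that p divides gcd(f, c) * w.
n = f and s divides n, thus s divides f. From p divides s, p divides f. Since p divides c, p divides gcd(f, c). Then p divides gcd(f, c) * w.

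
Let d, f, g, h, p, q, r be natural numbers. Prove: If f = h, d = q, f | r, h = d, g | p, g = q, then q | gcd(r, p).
f = h and h = d, therefore f = d. d = q, so f = q. From f | r, q | r. From g = q and g | p, q | p. q | r, so q | gcd(r, p).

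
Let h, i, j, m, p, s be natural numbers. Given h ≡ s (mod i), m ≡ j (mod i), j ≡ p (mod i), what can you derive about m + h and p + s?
m + h ≡ p + s (mod i)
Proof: m ≡ j (mod i) and j ≡ p (mod i), hence m ≡ p (mod i). Using h ≡ s (mod i), by adding congruences, m + h ≡ p + s (mod i).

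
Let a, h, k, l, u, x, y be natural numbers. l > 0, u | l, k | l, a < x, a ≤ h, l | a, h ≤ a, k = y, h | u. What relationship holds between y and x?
y < x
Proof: h ≤ a and a ≤ h, so h = a. h | u, so a | u. u | l, so a | l. l | a, so l = a. k | l and l > 0, thus k ≤ l. k = y, so y ≤ l. Since l = a, y ≤ a. a < x, so y < x.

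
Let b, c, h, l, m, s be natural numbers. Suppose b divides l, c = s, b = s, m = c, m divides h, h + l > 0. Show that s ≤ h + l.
m = c and c = s, hence m = s. Since m divides h, s divides h. b = s and b divides l, therefore s divides l. s divides h, so s divides h + l. Since h + l > 0, s ≤ h + l.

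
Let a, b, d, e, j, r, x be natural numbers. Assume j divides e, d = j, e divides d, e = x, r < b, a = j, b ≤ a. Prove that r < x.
d = j and e divides d, therefore e divides j. Since j divides e, j = e. e = x, so j = x. a = j and b ≤ a, so b ≤ j. Since r < b, r < j. Since j = x, r < x.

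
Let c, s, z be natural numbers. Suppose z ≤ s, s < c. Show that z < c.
Since z ≤ s and s < c, by transitivity, z < c.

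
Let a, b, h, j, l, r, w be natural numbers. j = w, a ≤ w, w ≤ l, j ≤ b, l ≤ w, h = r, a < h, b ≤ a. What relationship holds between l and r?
l < r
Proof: j = w and j ≤ b, so w ≤ b. Since b ≤ a, w ≤ a. a ≤ w, so a = w. w ≤ l and l ≤ w, therefore w = l. a = w, so a = l. h = r and a < h, thus a < r. From a = l, l < r.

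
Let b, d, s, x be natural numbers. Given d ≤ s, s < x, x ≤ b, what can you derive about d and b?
d < b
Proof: d ≤ s and s < x, thus d < x. Since x ≤ b, d < b.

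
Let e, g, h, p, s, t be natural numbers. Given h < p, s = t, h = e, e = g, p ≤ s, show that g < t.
Since h = e and e = g, h = g. s = t and p ≤ s, hence p ≤ t. Since h < p, h < t. h = g, so g < t.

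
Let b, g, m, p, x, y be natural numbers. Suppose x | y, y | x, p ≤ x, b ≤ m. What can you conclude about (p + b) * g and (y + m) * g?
(p + b) * g ≤ (y + m) * g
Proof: Since x | y and y | x, x = y. p ≤ x, so p ≤ y. b ≤ m, so p + b ≤ y + m. Then (p + b) * g ≤ (y + m) * g.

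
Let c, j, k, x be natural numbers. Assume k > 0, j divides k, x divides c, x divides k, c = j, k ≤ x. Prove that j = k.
x divides k and k > 0, therefore x ≤ k. k ≤ x, so x = k. c = j and x divides c, so x divides j. From x = k, k divides j. j divides k, so j = k.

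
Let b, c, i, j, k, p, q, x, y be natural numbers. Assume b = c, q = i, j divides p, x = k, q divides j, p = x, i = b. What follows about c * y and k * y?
c * y divides k * y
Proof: i = b and b = c, so i = c. p = x and j divides p, hence j divides x. Because x = k, j divides k. q divides j, so q divides k. q = i, so i divides k. Since i = c, c divides k. Then c * y divides k * y.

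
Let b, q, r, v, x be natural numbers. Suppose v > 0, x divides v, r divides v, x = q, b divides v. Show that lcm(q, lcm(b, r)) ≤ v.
x = q and x divides v, hence q divides v. Because b divides v and r divides v, lcm(b, r) divides v. q divides v, so lcm(q, lcm(b, r)) divides v. Since v > 0, lcm(q, lcm(b, r)) ≤ v.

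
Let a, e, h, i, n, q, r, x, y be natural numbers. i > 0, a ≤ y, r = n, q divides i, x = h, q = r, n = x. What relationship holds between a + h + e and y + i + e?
a + h + e ≤ y + i + e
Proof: n = x and x = h, hence n = h. q = r and r = n, so q = n. Since q divides i, n divides i. Because n = h, h divides i. i > 0, so h ≤ i. a ≤ y, so a + h ≤ y + i. Then a + h + e ≤ y + i + e.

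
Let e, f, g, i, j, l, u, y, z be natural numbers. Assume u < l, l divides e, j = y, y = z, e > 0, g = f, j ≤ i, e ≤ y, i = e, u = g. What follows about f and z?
f < z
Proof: Since u = g and g = f, u = f. u < l, so f < l. Since i = e and j ≤ i, j ≤ e. Since j = y, y ≤ e. e ≤ y, so e = y. Since y = z, e = z. l divides e and e > 0, so l ≤ e. Since e = z, l ≤ z. Since f < l, f < z.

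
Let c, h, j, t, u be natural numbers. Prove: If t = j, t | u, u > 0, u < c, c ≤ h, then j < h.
t | u and u > 0, so t ≤ u. u < c, so t < c. Since t = j, j < c. Since c ≤ h, j < h.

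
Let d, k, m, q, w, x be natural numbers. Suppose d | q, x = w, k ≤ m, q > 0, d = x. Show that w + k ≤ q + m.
d = x and d | q, hence x | q. x = w, so w | q. From q > 0, w ≤ q. k ≤ m, so w + k ≤ q + m.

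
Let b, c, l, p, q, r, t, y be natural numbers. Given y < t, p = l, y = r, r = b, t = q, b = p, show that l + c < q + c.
Since r = b and b = p, r = p. p = l, so r = l. t = q and y < t, therefore y < q. y = r, so r < q. Because r = l, l < q. Then l + c < q + c.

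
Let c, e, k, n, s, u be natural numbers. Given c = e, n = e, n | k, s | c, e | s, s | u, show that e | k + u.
n = e and n | k, so e | k. c = e and s | c, therefore s | e. Because e | s, s = e. Since s | u, e | u. From e | k, e | k + u.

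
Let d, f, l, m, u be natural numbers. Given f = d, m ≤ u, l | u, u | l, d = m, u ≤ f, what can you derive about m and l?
m = l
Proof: Since l | u and u | l, l = u. f = d and d = m, so f = m. u ≤ f, so u ≤ m. Since m ≤ u, u = m. l = u, so l = m. Then m = l.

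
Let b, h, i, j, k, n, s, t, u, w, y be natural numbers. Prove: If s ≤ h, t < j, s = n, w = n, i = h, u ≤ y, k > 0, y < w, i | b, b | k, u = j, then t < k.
w = n and y < w, hence y < n. Since u ≤ y, u < n. Because s = n and s ≤ h, n ≤ h. Because u < n, u < h. Since u = j, j < h. Since t < j, t < h. i = h and i | b, so h | b. Since b | k, h | k. Since k > 0, h ≤ k. t < h, so t < k.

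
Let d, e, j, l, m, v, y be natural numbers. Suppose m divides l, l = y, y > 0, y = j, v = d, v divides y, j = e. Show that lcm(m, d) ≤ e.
Since y = j and j = e, y = e. l = y and m divides l, hence m divides y. v = d and v divides y, so d divides y. Since m divides y, lcm(m, d) divides y. Since y > 0, lcm(m, d) ≤ y. Because y = e, lcm(m, d) ≤ e.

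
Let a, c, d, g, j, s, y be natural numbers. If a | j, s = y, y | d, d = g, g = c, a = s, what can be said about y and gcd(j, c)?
y | gcd(j, c)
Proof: a = s and s = y, thus a = y. a | j, so y | j. d = g and g = c, therefore d = c. y | d, so y | c. Because y | j, y | gcd(j, c).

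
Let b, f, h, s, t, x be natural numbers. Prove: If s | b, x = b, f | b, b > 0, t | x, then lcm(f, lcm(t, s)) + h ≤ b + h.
x = b and t | x, hence t | b. Since s | b, lcm(t, s) | b. f | b, so lcm(f, lcm(t, s)) | b. Since b > 0, lcm(f, lcm(t, s)) ≤ b. Then lcm(f, lcm(t, s)) + h ≤ b + h.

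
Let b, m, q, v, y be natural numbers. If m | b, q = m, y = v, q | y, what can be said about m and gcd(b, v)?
m | gcd(b, v)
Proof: From y = v and q | y, q | v. Since q = m, m | v. Since m | b, m | gcd(b, v).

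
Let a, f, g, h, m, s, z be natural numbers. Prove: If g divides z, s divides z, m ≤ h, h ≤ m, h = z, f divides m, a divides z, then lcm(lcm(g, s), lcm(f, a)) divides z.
Since g divides z and s divides z, lcm(g, s) divides z. From m ≤ h and h ≤ m, m = h. h = z, so m = z. Since f divides m, f divides z. a divides z, so lcm(f, a) divides z. lcm(g, s) divides z, so lcm(lcm(g, s), lcm(f, a)) divides z.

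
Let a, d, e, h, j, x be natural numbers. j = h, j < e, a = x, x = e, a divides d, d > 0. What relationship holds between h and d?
h < d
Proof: From j = h and j < e, h < e. From a = x and x = e, a = e. a divides d, so e divides d. d > 0, so e ≤ d. Since h < e, h < d.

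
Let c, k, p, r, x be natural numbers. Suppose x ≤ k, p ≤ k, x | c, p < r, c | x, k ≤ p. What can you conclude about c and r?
c < r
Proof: From x | c and c | x, x = c. Since x ≤ k, c ≤ k. p ≤ k and k ≤ p, therefore p = k. From p < r, k < r. c ≤ k, so c < r.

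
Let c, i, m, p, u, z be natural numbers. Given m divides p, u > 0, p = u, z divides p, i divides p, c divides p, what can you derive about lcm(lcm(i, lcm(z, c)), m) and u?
lcm(lcm(i, lcm(z, c)), m) ≤ u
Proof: z divides p and c divides p, thus lcm(z, c) divides p. Since i divides p, lcm(i, lcm(z, c)) divides p. Since m divides p, lcm(lcm(i, lcm(z, c)), m) divides p. p = u, so lcm(lcm(i, lcm(z, c)), m) divides u. u > 0, so lcm(lcm(i, lcm(z, c)), m) ≤ u.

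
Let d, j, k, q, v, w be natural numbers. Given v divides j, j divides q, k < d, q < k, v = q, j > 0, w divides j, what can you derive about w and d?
w < d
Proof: w divides j and j > 0, therefore w ≤ j. v = q and v divides j, so q divides j. j divides q, so q = j. Because q < k, j < k. Since w ≤ j, w < k. Since k < d, w < d.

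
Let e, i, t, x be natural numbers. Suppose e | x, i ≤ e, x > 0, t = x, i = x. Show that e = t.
i = x and i ≤ e, thus x ≤ e. Since e | x and x > 0, e ≤ x. x ≤ e, so x = e. Since t = x, t = e. Then e = t.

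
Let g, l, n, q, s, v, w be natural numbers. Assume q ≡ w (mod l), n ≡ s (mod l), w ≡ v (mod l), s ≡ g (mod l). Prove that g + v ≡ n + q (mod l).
n ≡ s (mod l) and s ≡ g (mod l), thus n ≡ g (mod l). q ≡ w (mod l) and w ≡ v (mod l), hence q ≡ v (mod l). Since n ≡ g (mod l), by adding congruences, n + q ≡ g + v (mod l). Then g + v ≡ n + q (mod l).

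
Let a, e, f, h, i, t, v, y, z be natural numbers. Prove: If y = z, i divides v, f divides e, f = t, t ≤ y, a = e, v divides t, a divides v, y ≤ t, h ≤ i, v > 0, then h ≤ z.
Because a = e and a divides v, e divides v. Since f divides e, f divides v. Since f = t, t divides v. Since v divides t, v = t. t ≤ y and y ≤ t, so t = y. Since v = t, v = y. y = z, so v = z. i divides v and v > 0, so i ≤ v. Since h ≤ i, h ≤ v. v = z, so h ≤ z.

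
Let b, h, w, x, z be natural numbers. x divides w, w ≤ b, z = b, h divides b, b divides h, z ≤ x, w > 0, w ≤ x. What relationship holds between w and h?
w = h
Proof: x divides w and w > 0, therefore x ≤ w. Since w ≤ x, x = w. z = b and z ≤ x, thus b ≤ x. Since x = w, b ≤ w. Since w ≤ b, w = b. b divides h and h divides b, thus b = h. w = b, so w = h.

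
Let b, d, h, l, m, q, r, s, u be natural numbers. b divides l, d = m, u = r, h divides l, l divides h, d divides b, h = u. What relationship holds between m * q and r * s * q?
m * q divides r * s * q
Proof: h = u and u = r, therefore h = r. Because d = m and d divides b, m divides b. l divides h and h divides l, therefore l = h. Since b divides l, b divides h. Since m divides b, m divides h. h = r, so m divides r. Then m divides r * s. Then m * q divides r * s * q.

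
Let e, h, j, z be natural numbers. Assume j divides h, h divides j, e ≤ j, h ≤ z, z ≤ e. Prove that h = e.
Since j divides h and h divides j, j = h. Because e ≤ j, e ≤ h. From h ≤ z and z ≤ e, h ≤ e. e ≤ h, so e = h. Then h = e.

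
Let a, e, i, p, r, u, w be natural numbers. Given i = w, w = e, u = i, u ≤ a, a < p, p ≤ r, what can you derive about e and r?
e < r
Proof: i = w and w = e, hence i = e. u = i and u ≤ a, hence i ≤ a. a < p, so i < p. Since i = e, e < p. Since p ≤ r, e < r.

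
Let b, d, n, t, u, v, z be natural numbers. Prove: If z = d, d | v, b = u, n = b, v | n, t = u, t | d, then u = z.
n = b and v | n, therefore v | b. Since b = u, v | u. Since d | v, d | u. Because t = u and t | d, u | d. d | u, so d = u. z = d, so z = u. Then u = z.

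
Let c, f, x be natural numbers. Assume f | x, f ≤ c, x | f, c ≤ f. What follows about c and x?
c = x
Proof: Because c ≤ f and f ≤ c, c = f. f | x and x | f, therefore f = x. From c = f, c = x.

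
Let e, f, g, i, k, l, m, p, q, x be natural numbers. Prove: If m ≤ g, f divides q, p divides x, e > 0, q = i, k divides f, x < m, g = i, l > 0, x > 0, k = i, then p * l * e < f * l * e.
k = i and k divides f, thus i divides f. From q = i and f divides q, f divides i. From i divides f, i = f. p divides x and x > 0, so p ≤ x. x < m and m ≤ g, hence x < g. Since g = i, x < i. Because p ≤ x, p < i. i = f, so p < f. Combined with l > 0, by multiplying by a positive, p * l < f * l. Since e > 0, by multiplying by a positive, p * l * e < f * l * e.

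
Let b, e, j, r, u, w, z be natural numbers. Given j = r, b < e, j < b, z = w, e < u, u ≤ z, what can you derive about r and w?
r < w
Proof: From j = r and j < b, r < b. Since b < e, r < e. e < u, so r < u. z = w and u ≤ z, therefore u ≤ w. r < u, so r < w.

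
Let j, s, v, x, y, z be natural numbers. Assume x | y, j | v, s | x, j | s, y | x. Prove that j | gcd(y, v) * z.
x | y and y | x, thus x = y. j | s and s | x, thus j | x. Since x = y, j | y. Since j | v, j | gcd(y, v). Then j | gcd(y, v) * z.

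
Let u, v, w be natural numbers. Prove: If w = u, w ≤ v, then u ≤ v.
w = u and w ≤ v. By substitution, u ≤ v.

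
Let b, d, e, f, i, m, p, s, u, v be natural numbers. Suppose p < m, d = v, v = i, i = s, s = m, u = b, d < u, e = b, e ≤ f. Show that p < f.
Because d = v and v = i, d = i. Since i = s, d = s. s = m, so d = m. Because u = b and d < u, d < b. d = m, so m < b. Because p < m, p < b. e = b and e ≤ f, hence b ≤ f. Since p < b, p < f.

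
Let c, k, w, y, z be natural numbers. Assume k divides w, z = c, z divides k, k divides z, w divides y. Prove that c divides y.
Since k divides z and z divides k, k = z. Since z = c, k = c. Since k divides w and w divides y, k divides y. k = c, so c divides y.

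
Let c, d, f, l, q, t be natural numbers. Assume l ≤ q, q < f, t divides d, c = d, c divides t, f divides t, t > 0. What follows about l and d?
l < d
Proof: l ≤ q and q < f, hence l < f. c = d and c divides t, so d divides t. t divides d, so t = d. Since f divides t and t > 0, f ≤ t. Since t = d, f ≤ d. Since l < f, l < d.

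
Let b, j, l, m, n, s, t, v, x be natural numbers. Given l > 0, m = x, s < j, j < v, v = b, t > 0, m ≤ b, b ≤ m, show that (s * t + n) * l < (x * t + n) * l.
b ≤ m and m ≤ b, therefore b = m. m = x, so b = x. Because v = b and j < v, j < b. Since s < j, s < b. Since b = x, s < x. From t > 0, s * t < x * t. Then s * t + n < x * t + n. l > 0, so (s * t + n) * l < (x * t + n) * l.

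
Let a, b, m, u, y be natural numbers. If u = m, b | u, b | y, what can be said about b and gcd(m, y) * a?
b | gcd(m, y) * a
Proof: u = m and b | u, thus b | m. b | y, so b | gcd(m, y). Then b | gcd(m, y) * a.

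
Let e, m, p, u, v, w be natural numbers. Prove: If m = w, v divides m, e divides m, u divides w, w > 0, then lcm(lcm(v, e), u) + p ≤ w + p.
From v divides m and e divides m, lcm(v, e) divides m. Since m = w, lcm(v, e) divides w. Since u divides w, lcm(lcm(v, e), u) divides w. w > 0, so lcm(lcm(v, e), u) ≤ w. Then lcm(lcm(v, e), u) + p ≤ w + p.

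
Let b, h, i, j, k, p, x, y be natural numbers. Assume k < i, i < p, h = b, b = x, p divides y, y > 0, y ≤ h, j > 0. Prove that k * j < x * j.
h = b and b = x, thus h = x. Since p divides y and y > 0, p ≤ y. y ≤ h, so p ≤ h. h = x, so p ≤ x. From i < p, i < x. k < i, so k < x. Combined with j > 0, by multiplying by a positive, k * j < x * j.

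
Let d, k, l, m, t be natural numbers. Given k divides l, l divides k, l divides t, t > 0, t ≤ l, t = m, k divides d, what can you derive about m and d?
m divides d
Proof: k divides l and l divides k, thus k = l. l divides t and t > 0, so l ≤ t. From t ≤ l, l = t. Since k = l, k = t. Since t = m, k = m. Since k divides d, m divides d.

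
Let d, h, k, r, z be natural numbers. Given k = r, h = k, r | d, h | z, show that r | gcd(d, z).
From h = k and k = r, h = r. Since h | z, r | z. Since r | d, r | gcd(d, z).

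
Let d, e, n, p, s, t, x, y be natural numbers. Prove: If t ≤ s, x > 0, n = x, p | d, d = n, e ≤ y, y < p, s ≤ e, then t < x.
t ≤ s and s ≤ e, hence t ≤ e. e ≤ y and y < p, so e < p. Since t ≤ e, t < p. Since d = n and n = x, d = x. p | d, so p | x. x > 0, so p ≤ x. Since t < p, t < x.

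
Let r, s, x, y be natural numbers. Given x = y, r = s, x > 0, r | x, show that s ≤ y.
From r | x and x > 0, r ≤ x. r = s, so s ≤ x. Since x = y, s ≤ y.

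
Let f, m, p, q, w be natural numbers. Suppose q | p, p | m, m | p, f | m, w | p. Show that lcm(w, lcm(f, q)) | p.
m | p and p | m, so m = p. From f | m, f | p. Since q | p, lcm(f, q) | p. Because w | p, lcm(w, lcm(f, q)) | p.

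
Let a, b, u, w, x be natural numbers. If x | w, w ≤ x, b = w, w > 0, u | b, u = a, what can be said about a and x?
a | x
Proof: Since x | w and w > 0, x ≤ w. Because w ≤ x, w = x. b = w and u | b, so u | w. Because u = a, a | w. Since w = x, a | x.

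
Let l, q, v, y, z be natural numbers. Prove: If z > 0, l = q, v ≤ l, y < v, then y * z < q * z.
Because y < v and v ≤ l, y < l. Since l = q, y < q. Combining with z > 0, by multiplying by a positive, y * z < q * z.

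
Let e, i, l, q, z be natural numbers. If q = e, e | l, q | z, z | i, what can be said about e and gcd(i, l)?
e | gcd(i, l)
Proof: From q | z and z | i, q | i. q = e, so e | i. e | l, so e | gcd(i, l).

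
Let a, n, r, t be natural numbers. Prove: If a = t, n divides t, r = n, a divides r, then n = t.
r = n and a divides r, so a divides n. a = t, so t divides n. Since n divides t, n = t.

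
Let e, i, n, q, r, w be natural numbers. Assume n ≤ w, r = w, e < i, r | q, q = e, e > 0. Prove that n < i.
q = e and r | q, hence r | e. r = w, so w | e. Since e > 0, w ≤ e. Since e < i, w < i. Since n ≤ w, n < i.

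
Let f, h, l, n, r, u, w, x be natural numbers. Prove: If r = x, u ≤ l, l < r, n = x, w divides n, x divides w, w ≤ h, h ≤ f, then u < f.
u ≤ l and l < r, hence u < r. Because r = x, u < x. Since n = x and w divides n, w divides x. x divides w, so w = x. From w ≤ h, x ≤ h. From u < x, u < h. h ≤ f, so u < f.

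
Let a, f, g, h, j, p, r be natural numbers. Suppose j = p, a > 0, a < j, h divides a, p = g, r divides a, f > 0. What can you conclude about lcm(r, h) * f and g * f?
lcm(r, h) * f < g * f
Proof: r divides a and h divides a, thus lcm(r, h) divides a. Since a > 0, lcm(r, h) ≤ a. j = p and p = g, therefore j = g. Since a < j, a < g. Since lcm(r, h) ≤ a, lcm(r, h) < g. Because f > 0, by multiplying by a positive, lcm(r, h) * f < g * f.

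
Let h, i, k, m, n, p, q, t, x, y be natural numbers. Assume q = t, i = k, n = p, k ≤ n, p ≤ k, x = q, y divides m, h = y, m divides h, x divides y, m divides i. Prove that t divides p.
From n = p and k ≤ n, k ≤ p. p ≤ k, so k = p. i = k, so i = p. Because h = y and m divides h, m divides y. y divides m, so y = m. Because x divides y, x divides m. From x = q, q divides m. Since m divides i, q divides i. Since i = p, q divides p. q = t, so t divides p.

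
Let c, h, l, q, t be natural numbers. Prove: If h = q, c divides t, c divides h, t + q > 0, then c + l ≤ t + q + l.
h = q and c divides h, hence c divides q. c divides t, so c divides t + q. Since t + q > 0, c ≤ t + q. Then c + l ≤ t + q + l.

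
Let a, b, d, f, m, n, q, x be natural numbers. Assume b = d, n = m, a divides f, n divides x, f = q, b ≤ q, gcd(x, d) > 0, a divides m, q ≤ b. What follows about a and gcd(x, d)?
a ≤ gcd(x, d)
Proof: n = m and n divides x, hence m divides x. a divides m, so a divides x. q ≤ b and b ≤ q, hence q = b. f = q, so f = b. Since a divides f, a divides b. Since b = d, a divides d. a divides x, so a divides gcd(x, d). Since gcd(x, d) > 0, a ≤ gcd(x, d).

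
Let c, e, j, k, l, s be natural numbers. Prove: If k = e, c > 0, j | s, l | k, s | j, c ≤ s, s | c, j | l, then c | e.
Because j | s and s | j, j = s. s | c and c > 0, so s ≤ c. c ≤ s, so s = c. j = s, so j = c. j | l and l | k, therefore j | k. From k = e, j | e. j = c, so c | e.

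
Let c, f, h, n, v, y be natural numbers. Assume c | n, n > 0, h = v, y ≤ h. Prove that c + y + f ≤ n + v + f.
c | n and n > 0, thus c ≤ n. h = v and y ≤ h, hence y ≤ v. Since c ≤ n, c + y ≤ n + v. Then c + y + f ≤ n + v + f.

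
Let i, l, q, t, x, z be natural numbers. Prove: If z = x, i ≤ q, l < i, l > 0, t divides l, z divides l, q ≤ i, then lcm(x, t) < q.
z = x and z divides l, hence x divides l. t divides l, so lcm(x, t) divides l. l > 0, so lcm(x, t) ≤ l. i ≤ q and q ≤ i, therefore i = q. Because l < i, l < q. From lcm(x, t) ≤ l, lcm(x, t) < q.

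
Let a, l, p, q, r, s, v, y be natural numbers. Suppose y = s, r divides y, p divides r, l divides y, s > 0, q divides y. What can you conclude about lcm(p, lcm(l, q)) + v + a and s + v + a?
lcm(p, lcm(l, q)) + v + a ≤ s + v + a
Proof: p divides r and r divides y, thus p divides y. Because l divides y and q divides y, lcm(l, q) divides y. p divides y, so lcm(p, lcm(l, q)) divides y. Since y = s, lcm(p, lcm(l, q)) divides s. Because s > 0, lcm(p, lcm(l, q)) ≤ s. Then lcm(p, lcm(l, q)) + v ≤ s + v. Then lcm(p, lcm(l, q)) + v + a ≤ s + v + a.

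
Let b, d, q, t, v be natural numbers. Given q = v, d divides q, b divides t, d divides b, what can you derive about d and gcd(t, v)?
d divides gcd(t, v)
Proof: d divides b and b divides t, so d divides t. Since q = v and d divides q, d divides v. Because d divides t, d divides gcd(t, v).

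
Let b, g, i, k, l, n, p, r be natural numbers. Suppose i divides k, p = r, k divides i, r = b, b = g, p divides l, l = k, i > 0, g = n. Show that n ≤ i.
From k divides i and i divides k, k = i. l = k, so l = i. p = r and r = b, so p = b. p divides l, so b divides l. l = i, so b divides i. Since b = g, g divides i. i > 0, so g ≤ i. g = n, so n ≤ i.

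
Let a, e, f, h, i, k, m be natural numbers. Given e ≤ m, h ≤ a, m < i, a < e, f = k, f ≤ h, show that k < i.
f = k and f ≤ h, so k ≤ h. h ≤ a and a < e, hence h < e. Since e ≤ m, h < m. k ≤ h, so k < m. From m < i, k < i.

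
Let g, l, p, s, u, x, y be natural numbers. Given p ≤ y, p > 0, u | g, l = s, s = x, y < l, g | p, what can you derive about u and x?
u < x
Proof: From u | g and g | p, u | p. p > 0, so u ≤ p. Since p ≤ y, u ≤ y. l = s and s = x, therefore l = x. Because y < l, y < x. Since u ≤ y, u < x.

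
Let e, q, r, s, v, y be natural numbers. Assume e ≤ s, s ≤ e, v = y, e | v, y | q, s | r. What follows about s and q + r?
s | q + r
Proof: e ≤ s and s ≤ e, thus e = s. v = y and e | v, thus e | y. Since e = s, s | y. Since y | q, s | q. s | r, so s | q + r.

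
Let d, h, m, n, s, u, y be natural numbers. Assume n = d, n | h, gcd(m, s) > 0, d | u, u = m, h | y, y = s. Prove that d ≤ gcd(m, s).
From u = m and d | u, d | m. Since n | h and h | y, n | y. Since y = s, n | s. n = d, so d | s. Since d | m, d | gcd(m, s). gcd(m, s) > 0, so d ≤ gcd(m, s).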